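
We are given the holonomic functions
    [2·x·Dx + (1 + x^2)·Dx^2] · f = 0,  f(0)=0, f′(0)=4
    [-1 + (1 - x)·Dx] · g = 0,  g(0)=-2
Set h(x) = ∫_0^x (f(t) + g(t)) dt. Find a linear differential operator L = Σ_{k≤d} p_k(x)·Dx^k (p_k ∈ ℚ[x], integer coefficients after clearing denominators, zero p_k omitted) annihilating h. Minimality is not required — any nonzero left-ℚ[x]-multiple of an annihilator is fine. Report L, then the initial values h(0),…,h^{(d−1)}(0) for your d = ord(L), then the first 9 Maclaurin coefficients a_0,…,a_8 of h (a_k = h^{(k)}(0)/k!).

L = (2 - 8·x - 6·x^2)·Dx^2 + (-4 + 2·x - 4·x^2 - 6·x^3)·Dx^3 + (1 - x^4)·Dx^4  (order 4).
h: a_k = 0, -2, 1, -2/3, -5/6, -2/5, -1/5, -2/7, -9/28, …
ICs: h(0) = 0, h′(0) = -2, h′′(0) = 2, h′′′(0) = -4.

f: a_k = 0, 4, 0, -4/3, 0, 4/5, 0, -4/7, 0, …
g: a_k = -2, -2, -2, -2, -2, -2, -2, -2, -2, …
L₀ := lclm(L_f,L_g); ord L₀ ≤ 2+1.
h=∫h₀ ⇒ L = L₀·Dx.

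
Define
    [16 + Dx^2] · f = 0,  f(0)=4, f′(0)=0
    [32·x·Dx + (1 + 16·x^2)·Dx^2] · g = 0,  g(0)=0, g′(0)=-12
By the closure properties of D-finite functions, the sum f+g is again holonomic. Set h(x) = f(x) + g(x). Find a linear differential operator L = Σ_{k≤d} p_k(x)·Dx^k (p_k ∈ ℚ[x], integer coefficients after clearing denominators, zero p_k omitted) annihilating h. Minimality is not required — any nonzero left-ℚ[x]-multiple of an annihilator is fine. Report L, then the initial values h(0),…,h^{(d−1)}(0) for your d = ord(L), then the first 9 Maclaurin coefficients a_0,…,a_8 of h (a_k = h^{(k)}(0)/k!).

f: a_k = 4, 0, -32, 0, 128/3, 0, -1024/45, 0, 2048/315, …
g: a_k = 0, -12, 0, 64, 0, -3072/5, 0, 49152/7, 0, …
h₀=f+g: left-lcm gives L₀, ord ≤ 4.
L = (-5632·x + 114688·x^3 + 131072·x^5)·Dx + (-16 + 1792·x^2 + 36864·x^4 + 65536·x^6)·Dx^2 + (-352·x + 7168·x^3 + 8192·x^5)·Dx^3 + (-1 + 112·x^2 + 2304·x^4 + 4096·x^6)·Dx^4  (order 4).
h: a_k = 4, -12, -32, 64, 128/3, -3072/5, -1024/45, 49152/7, 2048/315, …
ICs: h(0) = 4, h′(0) = -12, h′′(0) = -64, h′′′(0) = 384.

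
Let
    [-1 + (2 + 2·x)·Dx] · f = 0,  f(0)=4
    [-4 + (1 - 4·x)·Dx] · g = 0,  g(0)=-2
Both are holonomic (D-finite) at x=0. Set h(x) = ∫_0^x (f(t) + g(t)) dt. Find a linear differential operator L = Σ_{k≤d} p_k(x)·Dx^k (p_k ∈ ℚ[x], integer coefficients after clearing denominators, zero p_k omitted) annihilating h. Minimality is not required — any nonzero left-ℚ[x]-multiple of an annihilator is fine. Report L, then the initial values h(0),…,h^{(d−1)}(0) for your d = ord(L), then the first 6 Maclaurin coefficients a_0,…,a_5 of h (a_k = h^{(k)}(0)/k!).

L = (68 + 48·x)·Dx + (-129 - 248·x - 144·x^2)·Dx^2 + (14 - 18·x - 128·x^2 - 96·x^3)·Dx^3  (order 3).
h: a_k = 0, 2, -3, -65/6, -511/16, -16389/160, …
ICs: h(0) = 0, h′(0) = 2, h′′(0) = -6.

f: a_k = 4, 2, -1/2, 1/4, -5/32, 7/64, …
g: a_k = -2, -8, -32, -128, -512, -2048, …
Sum ⇒ L₀ = lclm(L_f,L_g) in ℚ(x)⟨Dx⟩.
Integrate: L := L₀·Dx.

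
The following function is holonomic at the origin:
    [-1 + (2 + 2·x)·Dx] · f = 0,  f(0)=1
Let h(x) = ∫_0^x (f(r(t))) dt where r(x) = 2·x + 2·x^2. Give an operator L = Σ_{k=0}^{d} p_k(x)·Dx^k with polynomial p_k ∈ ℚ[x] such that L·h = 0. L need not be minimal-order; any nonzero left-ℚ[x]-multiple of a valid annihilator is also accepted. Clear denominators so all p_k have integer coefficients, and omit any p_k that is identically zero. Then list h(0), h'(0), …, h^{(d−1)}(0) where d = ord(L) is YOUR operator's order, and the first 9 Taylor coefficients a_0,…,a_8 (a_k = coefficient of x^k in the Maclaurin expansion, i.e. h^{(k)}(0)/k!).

L = (-1 - 2·x)·Dx + (1 + 2·x + 2·x^2)·Dx^2  (order 2).
h: a_k = 0, 1, 1/2, 1/6, -1/8, 3/40, -1/48, -3/112, 7/128, …
ICs: h(0) = 0, h′(0) = 1.

f: a_k = 1, 1/2, -1/8, 1/16, -5/128, 7/256, -21/1024, 33/2048, -429/32768, …
Change of var in L_f (x↦r) gives L₀.
h=∫₀ˣh₀: take L = L₀·Dx.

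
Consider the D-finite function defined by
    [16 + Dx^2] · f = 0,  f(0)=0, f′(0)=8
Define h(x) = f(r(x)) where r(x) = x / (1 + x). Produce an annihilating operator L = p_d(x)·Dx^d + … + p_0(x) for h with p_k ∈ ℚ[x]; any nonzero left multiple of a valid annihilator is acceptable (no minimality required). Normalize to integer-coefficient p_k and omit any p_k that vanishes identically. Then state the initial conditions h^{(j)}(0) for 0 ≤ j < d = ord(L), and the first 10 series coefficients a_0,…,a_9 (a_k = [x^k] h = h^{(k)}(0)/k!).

f: a_k = 0, 8, 0, -64/3, 0, 256/15, 0, -2048/315, 0, 4096/2835, …
L₀ from L_f via x↦r, Dx↦r'^{-1}Dx.
L = 16 + (2 + 6·x + 6·x^2 + 2·x^3)·Dx + (1 + 4·x + 6·x^2 + 4·x^3 + x^4)·Dx^2  (order 2).
h: a_k = 0, 8, -8, -40/3, 56, -1544/15, 120, -19688/315, -5032/45, 240824/567, …
ICs: h(0) = 0, h′(0) = 8.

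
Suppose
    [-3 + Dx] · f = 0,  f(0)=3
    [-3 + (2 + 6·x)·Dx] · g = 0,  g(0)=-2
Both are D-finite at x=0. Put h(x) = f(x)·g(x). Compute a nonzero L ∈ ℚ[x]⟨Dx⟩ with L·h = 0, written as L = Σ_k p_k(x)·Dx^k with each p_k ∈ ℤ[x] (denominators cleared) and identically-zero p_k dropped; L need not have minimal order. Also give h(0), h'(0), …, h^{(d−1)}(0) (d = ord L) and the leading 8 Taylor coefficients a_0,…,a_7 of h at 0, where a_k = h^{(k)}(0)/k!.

f: a_k = 3, 9, 27/2, 27/2, 81/8, 243/40, 243/80, 729/560, …
g: a_k = -2, -3, 9/4, -27/8, 405/64, -1701/128, 15309/512, -72171/1024, …
Sym-product of L_f,L_g gives L₀ (≤ ord 1).
L = (-9 - 18·x) + (2 + 6·x)·Dx  (order 1).
h: a_k = -6, -27, -189/4, -459/8, -2673/64, -26001/640, 21627/2560, -2456001/35840, …
ICs: h(0) = -6.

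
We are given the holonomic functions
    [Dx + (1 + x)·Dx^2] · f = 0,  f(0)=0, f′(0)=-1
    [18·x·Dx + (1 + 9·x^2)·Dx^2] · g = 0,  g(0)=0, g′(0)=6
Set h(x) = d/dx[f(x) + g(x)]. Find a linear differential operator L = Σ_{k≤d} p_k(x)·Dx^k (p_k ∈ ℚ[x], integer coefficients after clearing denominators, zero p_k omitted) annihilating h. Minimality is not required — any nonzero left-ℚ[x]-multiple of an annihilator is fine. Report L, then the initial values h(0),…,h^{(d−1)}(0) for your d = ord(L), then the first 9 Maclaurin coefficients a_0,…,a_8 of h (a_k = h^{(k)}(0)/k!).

f: a_k = 0, -1, 1/2, -1/3, 1/4, -1/5, 1/6, -1/7, 1/8, …
g: a_k = 0, 6, 0, -18, 0, 486/5, 0, -4374/7, 0, …
Weyl lclm of L_f,L_g ⇒ L₀ (ord ≤ 4).
h=h₀': d/dx-closure on L₀ ⇒ L.
L = (-18 - 54·x + 486·x^2 + 162·x^3) + (-20 - 36·x + 432·x^2 + 972·x^3 + 324·x^4)·Dx + (-1 + 17·x + 18·x^2 + 162·x^3 + 243·x^4 + 81·x^5)·Dx^2  (order 2).
h: a_k = 5, 1, -55, 1, 485, 1, -4375, 1, 39365, …
ICs: h(0) = 5, h′(0) = 1.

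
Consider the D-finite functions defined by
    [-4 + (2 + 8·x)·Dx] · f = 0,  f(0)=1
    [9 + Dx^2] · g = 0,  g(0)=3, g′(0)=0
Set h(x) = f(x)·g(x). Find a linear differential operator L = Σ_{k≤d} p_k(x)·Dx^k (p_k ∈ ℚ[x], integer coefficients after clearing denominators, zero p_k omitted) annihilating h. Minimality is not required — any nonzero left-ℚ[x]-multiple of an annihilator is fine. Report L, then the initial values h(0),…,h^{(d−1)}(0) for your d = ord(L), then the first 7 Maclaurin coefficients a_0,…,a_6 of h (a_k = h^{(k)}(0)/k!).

L = (21 + 72·x + 144·x^2) + (-4 - 16·x)·Dx + (1 + 8·x + 16·x^2)·Dx^2  (order 2).
h: a_k = 3, 6, -39/2, -15, 57/8, 201/4, -11223/80, …
ICs: h(0) = 3, h′(0) = 6.

f: a_k = 1, 2, -2, 4, -10, 28, -84, …
g: a_k = 3, 0, -27/2, 0, 81/8, 0, -243/80, …
h₀=f·g: eliminate ⇒ L₀, order ≤ 1·2.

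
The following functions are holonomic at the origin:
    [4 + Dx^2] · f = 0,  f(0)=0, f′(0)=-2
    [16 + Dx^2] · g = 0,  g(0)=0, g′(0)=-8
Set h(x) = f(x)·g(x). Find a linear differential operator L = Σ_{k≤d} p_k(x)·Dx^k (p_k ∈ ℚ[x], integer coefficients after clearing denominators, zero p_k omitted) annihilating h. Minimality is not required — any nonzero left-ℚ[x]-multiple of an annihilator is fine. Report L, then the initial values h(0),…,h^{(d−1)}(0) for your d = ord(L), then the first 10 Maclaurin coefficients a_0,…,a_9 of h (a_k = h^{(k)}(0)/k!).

L = 144 + 40·Dx^2 + Dx^4  (order 4).
h: a_k = 0, 0, 16, 0, -160/3, 0, 2912/45, 0, -2624/63, 0, …
ICs: h(0) = 0, h′(0) = 0, h′′(0) = 32, h′′′(0) = 0.

f: a_k = 0, -2, 0, 4/3, 0, -4/15, 0, 8/315, 0, -4/2835, …
g: a_k = 0, -8, 0, 64/3, 0, -256/15, 0, 2048/315, 0, -4096/2835, …
Sym-product of L_f,L_g gives L₀ (≤ ord 4).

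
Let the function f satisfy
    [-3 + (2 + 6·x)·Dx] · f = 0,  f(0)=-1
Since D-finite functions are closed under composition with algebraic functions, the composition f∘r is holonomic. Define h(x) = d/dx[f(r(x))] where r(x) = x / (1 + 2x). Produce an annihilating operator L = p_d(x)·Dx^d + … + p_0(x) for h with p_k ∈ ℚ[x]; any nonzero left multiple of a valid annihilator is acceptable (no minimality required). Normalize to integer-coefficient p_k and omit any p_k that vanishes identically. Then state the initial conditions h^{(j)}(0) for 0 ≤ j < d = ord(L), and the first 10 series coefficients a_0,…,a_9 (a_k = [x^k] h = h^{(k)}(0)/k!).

f: a_k = -1, -3/2, 9/8, -27/16, 405/128, -1701/256, 15309/1024, -72171/2048, 2814669/32768, -14073345/65536, …
h₀=f(r): pull back L_f along r ⇒ L₀.
h=h₀': d/dx-closure on L₀ ⇒ L.
L = (-11 - 40·x) + (-2 - 14·x - 20·x^2)·Dx  (order 1).
h: a_k = -3/2, 33/4, -585/16, 4965/32, -169545/256, 1477503/512, -26328981/2048, 239121645/4096, -17638985385/65536, 164547207195/131072, …
ICs: h(0) = -3/2.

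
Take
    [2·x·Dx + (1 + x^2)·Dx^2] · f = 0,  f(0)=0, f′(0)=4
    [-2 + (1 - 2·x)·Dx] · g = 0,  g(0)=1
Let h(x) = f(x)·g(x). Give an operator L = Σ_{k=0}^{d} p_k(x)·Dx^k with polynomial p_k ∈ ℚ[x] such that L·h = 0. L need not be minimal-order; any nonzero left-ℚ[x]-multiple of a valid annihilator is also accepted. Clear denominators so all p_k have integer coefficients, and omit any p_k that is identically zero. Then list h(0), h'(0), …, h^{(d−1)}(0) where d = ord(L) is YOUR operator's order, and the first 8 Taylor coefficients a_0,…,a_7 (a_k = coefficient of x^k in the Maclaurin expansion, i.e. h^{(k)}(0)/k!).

f: a_k = 0, 4, 0, -4/3, 0, 4/5, 0, -4/7, …
g: a_k = 1, 2, 4, 8, 16, 32, 64, 128, …
f·g: L₀ = L_f ⊗_s L_g, ord ≤ 2·1.
L = 4·x + (4 - 2·x + 8·x^2)·Dx + (-1 + 2·x - x^2 + 2·x^3)·Dx^2  (order 2).
h: a_k = 0, 4, 8, 44/3, 88/3, 892/15, 1784/15, 24916/105, …
ICs: h(0) = 0, h′(0) = 4.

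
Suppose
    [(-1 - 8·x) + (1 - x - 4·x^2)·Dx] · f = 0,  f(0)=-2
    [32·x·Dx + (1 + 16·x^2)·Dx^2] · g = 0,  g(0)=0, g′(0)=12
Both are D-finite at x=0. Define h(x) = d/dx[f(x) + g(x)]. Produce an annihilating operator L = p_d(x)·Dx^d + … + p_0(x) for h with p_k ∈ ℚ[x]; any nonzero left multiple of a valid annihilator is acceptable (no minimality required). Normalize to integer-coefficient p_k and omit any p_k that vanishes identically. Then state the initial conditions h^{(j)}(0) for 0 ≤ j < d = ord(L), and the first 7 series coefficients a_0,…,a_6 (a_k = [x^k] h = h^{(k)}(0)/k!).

L = (-160 + 640·x + 14848·x^2 + 36864·x^3 + 178176·x^4 + 98304·x^6) + (43 + 336·x + 16·x^2 + 3072·x^3 + 35072·x^4 + 124928·x^5 + 12288·x^6 + 98304·x^7)·Dx + (-5 - 23·x - 272·x^2 - 16·x^3 - 2368·x^4 + 5888·x^5 + 12288·x^6 + 4096·x^7 + 16384·x^8)·Dx^2  (order 2).
h: a_k = 10, -20, -246, -232, 2422, -2172, -55326, …
ICs: h(0) = 10, h′(0) = -20.

f: a_k = -2, -2, -10, -18, -58, -130, -362, …
g: a_k = 0, 12, 0, -64, 0, 3072/5, 0, …
Sum ⇒ L₀ = lclm(L_f,L_g) in ℚ(x)⟨Dx⟩.
Differentiate: ansatz ord ≤ ord L₀ ⇒ L.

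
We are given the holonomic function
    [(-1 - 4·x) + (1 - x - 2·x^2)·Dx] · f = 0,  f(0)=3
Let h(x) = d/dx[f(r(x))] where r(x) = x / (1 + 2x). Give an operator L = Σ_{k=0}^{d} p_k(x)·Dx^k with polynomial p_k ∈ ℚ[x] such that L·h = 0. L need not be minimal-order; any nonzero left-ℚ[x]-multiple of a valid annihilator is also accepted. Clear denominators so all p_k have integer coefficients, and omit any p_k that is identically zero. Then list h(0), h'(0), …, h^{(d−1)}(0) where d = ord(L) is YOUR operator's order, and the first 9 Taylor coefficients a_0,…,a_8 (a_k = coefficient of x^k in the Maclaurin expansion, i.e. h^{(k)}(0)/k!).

L = 2 + (-1 - 11·x - 36·x^2 - 36·x^3)·Dx  (order 1).
h: a_k = 3, 6, -27, 108, -405, 1458, -5103, 17496, -59049, …
ICs: h(0) = 3.

f: a_k = 3, 3, 9, 15, 33, 63, 129, 255, 513, …
h₀=f(r): pull back L_f along r ⇒ L₀.
h₀' ⇒ L via d/dx closure of L₀.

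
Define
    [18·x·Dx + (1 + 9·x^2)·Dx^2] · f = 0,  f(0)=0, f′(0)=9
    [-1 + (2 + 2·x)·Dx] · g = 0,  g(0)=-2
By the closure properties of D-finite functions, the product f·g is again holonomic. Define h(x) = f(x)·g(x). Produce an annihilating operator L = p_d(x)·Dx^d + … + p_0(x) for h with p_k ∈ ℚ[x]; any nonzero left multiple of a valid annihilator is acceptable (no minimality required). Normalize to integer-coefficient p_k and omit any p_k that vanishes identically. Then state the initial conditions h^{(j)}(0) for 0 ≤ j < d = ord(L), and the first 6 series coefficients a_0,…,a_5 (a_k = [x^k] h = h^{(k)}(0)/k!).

f: a_k = 0, 9, 0, -27, 0, 729/5, …
g: a_k = -2, -1, 1/4, -1/8, 5/64, -7/128, …
L₀ := L_f ⊗_s L_g (sym. prod.), ord ≤ 2.
L = (3 - 36·x - 9·x^2) + (-4 + 68·x + 108·x^2 + 36·x^3)·Dx + (4 + 8·x + 40·x^2 + 72·x^3 + 36·x^4)·Dx^2  (order 2).
h: a_k = 0, -18, -9, 225/4, 207/8, -95247/320, …
ICs: h(0) = 0, h′(0) = -18.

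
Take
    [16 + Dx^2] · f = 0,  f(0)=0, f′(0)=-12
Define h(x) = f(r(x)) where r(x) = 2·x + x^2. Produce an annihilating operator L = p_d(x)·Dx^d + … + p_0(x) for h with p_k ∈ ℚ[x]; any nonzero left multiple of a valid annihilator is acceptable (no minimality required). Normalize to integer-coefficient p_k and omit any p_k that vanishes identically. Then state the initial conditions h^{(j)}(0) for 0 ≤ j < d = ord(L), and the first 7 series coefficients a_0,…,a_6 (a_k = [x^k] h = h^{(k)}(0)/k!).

f: a_k = 0, -12, 0, 32, 0, -128/5, 0, …
Substitute x→r, Dx→(1/r')Dx; clear ⇒ L₀.
L = (64 + 192·x + 192·x^2 + 64·x^3) - Dx + (1 + x)·Dx^2  (order 2).
h: a_k = 0, -24, -12, 256, 384, -3136/5, -2016, …
ICs: h(0) = 0, h′(0) = -24.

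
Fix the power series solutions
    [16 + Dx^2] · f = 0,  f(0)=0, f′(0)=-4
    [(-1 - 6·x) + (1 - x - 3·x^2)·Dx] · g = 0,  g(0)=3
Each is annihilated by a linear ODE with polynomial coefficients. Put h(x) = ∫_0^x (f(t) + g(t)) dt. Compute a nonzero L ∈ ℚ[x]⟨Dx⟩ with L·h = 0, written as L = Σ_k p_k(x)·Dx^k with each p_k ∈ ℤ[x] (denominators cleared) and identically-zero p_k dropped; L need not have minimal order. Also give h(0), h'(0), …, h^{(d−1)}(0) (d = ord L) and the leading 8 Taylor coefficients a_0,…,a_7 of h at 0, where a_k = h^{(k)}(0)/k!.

f: a_k = 0, -4, 0, 32/3, 0, -128/15, 0, 1024/315, …
g: a_k = 3, 3, 12, 21, 57, 120, 291, 651, …
L₀ := lclm(L_f,L_g); ord L₀ ≤ 2+1.
h=∫h₀ ⇒ L = L₀·Dx.
L = (-464 - 2816·x - 416·x^2 - 2112·x^3 - 5760·x^4 - 6912·x^5)·Dx + (192 - 304·x - 672·x^2 + 1312·x^3 + 1008·x^4 - 3456·x^5 - 3456·x^6)·Dx^2 + (-29 - 176·x - 26·x^2 - 132·x^3 - 360·x^4 - 432·x^5)·Dx^3 + (12 - 19·x - 42·x^2 + 82·x^3 + 63·x^4 - 216·x^5 - 216·x^6)·Dx^4  (order 4).
h: a_k = 0, 3, -1/2, 4, 95/12, 57/5, 836/45, 291/7, …
ICs: h(0) = 0, h′(0) = 3, h′′(0) = -1, h′′′(0) = 24.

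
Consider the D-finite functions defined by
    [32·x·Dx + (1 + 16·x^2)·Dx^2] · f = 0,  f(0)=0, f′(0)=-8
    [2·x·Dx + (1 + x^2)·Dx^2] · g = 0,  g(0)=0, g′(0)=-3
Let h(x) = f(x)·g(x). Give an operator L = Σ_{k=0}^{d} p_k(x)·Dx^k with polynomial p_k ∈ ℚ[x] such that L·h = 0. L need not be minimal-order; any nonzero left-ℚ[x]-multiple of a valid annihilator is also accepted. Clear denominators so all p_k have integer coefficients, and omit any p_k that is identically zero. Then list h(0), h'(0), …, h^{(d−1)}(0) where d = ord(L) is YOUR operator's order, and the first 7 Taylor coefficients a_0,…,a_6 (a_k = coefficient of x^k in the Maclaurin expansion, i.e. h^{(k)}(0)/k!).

f: a_k = 0, -8, 0, 128/3, 0, -2048/5, 0, …
g: a_k = 0, -3, 0, 1, 0, -3/5, 0, …
f·g: L₀ = L_f ⊗_s L_g, ord ≤ 2·2.
L = (-384·x - 10880·x^3 - 16384·x^5 + 34816·x^7 + 98304·x^9)·Dx + (-68 - 3916·x^2 - 19584·x^4 - 14336·x^6 + 121856·x^8 + 147456·x^10)·Dx^2 + (-136·x - 2632·x^3 - 6528·x^5 + 16448·x^7 + 69632·x^9 + 49152·x^11)·Dx^3 + (-1 - 34·x^2 - 305·x^4 + 4880·x^8 + 8704·x^10 + 4096·x^12)·Dx^4  (order 4).
h: a_k = 0, 0, 24, 0, -136, 0, 19144/15, …
ICs: h(0) = 0, h′(0) = 0, h′′(0) = 48, h′′′(0) = 0.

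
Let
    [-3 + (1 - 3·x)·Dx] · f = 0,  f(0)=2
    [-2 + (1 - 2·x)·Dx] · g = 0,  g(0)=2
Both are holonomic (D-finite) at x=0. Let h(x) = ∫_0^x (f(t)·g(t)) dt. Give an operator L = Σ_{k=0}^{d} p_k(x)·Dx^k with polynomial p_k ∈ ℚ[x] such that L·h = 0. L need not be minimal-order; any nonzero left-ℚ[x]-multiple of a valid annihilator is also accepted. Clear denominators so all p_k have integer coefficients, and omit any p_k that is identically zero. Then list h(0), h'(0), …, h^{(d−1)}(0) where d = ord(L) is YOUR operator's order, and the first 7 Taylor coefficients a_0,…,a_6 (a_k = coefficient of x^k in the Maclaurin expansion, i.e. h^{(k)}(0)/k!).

L = (-5 + 12·x)·Dx + (1 - 5·x + 6·x^2)·Dx^2  (order 2).
h: a_k = 0, 4, 10, 76/3, 65, 844/5, 1330/3, …
ICs: h(0) = 0, h′(0) = 4.

f: a_k = 2, 6, 18, 54, 162, 486, 1458, …
g: a_k = 2, 4, 8, 16, 32, 64, 128, …
Product ⇒ symmetric product L₀, ord ≤ 1.
h=∫₀ˣh₀: take L = L₀·Dx.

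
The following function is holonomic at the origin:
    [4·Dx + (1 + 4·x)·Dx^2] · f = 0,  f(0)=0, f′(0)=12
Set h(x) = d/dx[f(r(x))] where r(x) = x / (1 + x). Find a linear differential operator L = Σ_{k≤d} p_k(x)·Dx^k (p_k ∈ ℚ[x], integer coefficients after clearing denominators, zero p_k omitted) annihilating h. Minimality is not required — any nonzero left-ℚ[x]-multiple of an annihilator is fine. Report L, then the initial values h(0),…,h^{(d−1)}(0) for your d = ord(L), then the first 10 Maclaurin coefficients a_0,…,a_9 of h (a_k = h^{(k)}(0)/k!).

L = (6 + 10·x) + (1 + 6·x + 5·x^2)·Dx  (order 1).
h: a_k = 12, -72, 372, -1872, 9372, -46872, 234372, -1171872, 5859372, -29296872, …
ICs: h(0) = 12.

f: a_k = 0, 12, -24, 64, -192, 3072/5, -2048, 49152/7, -24576, 262144/3, …
L₀ from L_f via x↦r, Dx↦r'^{-1}Dx.
h₀' ⇒ L via d/dx closure of L₀.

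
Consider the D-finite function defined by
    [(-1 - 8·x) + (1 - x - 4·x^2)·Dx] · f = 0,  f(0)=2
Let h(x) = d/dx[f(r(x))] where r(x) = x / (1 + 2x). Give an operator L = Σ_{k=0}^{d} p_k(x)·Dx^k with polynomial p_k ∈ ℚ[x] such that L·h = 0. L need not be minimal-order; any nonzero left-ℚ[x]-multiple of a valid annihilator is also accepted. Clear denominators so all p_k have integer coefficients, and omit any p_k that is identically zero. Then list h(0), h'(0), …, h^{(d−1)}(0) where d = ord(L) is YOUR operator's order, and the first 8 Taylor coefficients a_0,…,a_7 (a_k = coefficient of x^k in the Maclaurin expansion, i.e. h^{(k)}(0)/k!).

L = (6 + 12·x + 72·x^2 + 80·x^3) + (-1 - 15·x - 54·x^2 - 36·x^3 + 40·x^4)·Dx  (order 1).
h: a_k = 2, 12, -42, 216, -950, 4068, -16898, 68784, …
ICs: h(0) = 2.

f: a_k = 2, 2, 10, 18, 58, 130, 362, 882, …
L₀ from L_f via x↦r, Dx↦r'^{-1}Dx.
h=h₀': d/dx-closure on L₀ ⇒ L.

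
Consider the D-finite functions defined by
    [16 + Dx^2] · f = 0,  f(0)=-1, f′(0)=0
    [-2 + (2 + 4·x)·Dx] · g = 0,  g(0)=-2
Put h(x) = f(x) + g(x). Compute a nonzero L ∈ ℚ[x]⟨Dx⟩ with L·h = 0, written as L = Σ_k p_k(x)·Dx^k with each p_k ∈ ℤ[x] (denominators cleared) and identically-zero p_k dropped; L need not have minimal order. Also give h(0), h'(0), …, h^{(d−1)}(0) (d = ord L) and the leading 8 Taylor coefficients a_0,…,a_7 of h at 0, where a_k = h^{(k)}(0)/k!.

L = (-304 - 1024·x - 1024·x^2) + (240 + 1504·x + 3072·x^2 + 2048·x^3)·Dx + (-19 - 64·x - 64·x^2)·Dx^2 + (15 + 94·x + 192·x^2 + 128·x^3)·Dx^3  (order 3).
h: a_k = -3, -2, 9, -1, -113/12, -7/4, 2993/360, -33/8, …
ICs: h(0) = -3, h′(0) = -2, h′′(0) = 18.

f: a_k = -1, 0, 8, 0, -32/3, 0, 256/45, 0, …
g: a_k = -2, -2, 1, -1, 5/4, -7/4, 21/8, -33/8, …
Weyl lclm of L_f,L_g ⇒ L₀ (ord ≤ 3).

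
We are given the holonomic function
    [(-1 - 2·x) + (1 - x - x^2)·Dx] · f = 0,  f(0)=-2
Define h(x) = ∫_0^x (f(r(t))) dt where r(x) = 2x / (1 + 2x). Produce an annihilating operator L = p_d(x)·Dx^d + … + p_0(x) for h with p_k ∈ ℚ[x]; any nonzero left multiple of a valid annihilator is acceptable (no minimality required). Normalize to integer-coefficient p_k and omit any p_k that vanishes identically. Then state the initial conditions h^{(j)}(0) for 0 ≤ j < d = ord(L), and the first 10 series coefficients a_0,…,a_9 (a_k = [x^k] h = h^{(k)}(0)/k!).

L = (2 + 12·x)·Dx + (-1 - 4·x + 8·x^3)·Dx^2  (order 2).
h: a_k = 0, -2, -2, -8/3, 0, -32/5, 32/3, -256/7, 96, -2560/9, …
ICs: h(0) = 0, h′(0) = -2.

f: a_k = -2, -2, -4, -6, -10, -16, -26, -42, -68, -110, …
f∘r: x↦r, Dx↦Dx/r' in L_f ⇒ L₀.
h=∫₀ˣh₀: take L = L₀·Dx.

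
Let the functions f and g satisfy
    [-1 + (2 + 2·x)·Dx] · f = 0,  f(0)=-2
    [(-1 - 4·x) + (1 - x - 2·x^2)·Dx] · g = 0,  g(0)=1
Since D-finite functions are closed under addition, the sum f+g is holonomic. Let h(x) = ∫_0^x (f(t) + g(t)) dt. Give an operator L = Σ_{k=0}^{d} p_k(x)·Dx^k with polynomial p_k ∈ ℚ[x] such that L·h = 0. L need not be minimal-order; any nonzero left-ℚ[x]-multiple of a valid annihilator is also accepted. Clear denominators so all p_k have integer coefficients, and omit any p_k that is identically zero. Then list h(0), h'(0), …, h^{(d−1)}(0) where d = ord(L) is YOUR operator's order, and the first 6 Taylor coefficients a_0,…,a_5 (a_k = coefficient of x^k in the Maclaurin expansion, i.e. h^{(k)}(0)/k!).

f: a_k = -2, -1, 1/4, -1/8, 5/64, -7/128, …
g: a_k = 1, 1, 3, 5, 11, 21, …
Sum ⇒ L₀ = lclm(L_f,L_g) in ℚ(x)⟨Dx⟩.
h=∫₀ˣh₀: take L = L₀·Dx.
L = (13 + 26·x + 40·x^2)·Dx + (-25 - 69·x - 144·x^2 - 100·x^3)·Dx^2 + (2 + 20·x - 6·x^2 - 64·x^3 - 40·x^4)·Dx^3  (order 3).
h: a_k = 0, -1, 0, 13/12, 39/32, 709/320, …
ICs: h(0) = 0, h′(0) = -1, h′′(0) = 0.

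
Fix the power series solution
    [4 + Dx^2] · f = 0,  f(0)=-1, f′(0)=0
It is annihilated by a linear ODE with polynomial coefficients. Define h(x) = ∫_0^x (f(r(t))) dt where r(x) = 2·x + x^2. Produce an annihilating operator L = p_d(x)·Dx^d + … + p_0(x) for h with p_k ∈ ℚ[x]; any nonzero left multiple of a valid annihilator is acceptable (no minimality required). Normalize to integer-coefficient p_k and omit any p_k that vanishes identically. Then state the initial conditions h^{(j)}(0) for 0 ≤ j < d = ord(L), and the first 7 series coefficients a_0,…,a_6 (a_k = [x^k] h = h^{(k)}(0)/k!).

L = (16 + 48·x + 48·x^2 + 16·x^3)·Dx - Dx^2 + (1 + x)·Dx^3  (order 3).
h: a_k = 0, -1, 0, 8/3, 2, -26/15, -32/9, …
ICs: h(0) = 0, h′(0) = -1, h′′(0) = 0.

f: a_k = -1, 0, 2, 0, -2/3, 0, 4/45, …
L₀ from L_f via x↦r, Dx↦r'^{-1}Dx.
h=∫₀ˣh₀: take L = L₀·Dx.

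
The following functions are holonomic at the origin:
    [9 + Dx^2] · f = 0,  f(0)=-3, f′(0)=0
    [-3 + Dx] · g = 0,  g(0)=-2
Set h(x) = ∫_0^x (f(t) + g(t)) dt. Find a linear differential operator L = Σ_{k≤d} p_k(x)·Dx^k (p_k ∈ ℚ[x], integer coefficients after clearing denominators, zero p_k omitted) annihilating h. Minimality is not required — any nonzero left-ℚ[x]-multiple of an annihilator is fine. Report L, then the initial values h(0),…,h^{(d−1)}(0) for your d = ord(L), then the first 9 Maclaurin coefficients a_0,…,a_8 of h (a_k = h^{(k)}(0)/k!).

f: a_k = -3, 0, 27/2, 0, -81/8, 0, 243/80, 0, -2187/4480, …
g: a_k = -2, -6, -9, -9, -27/4, -81/20, -81/40, -243/280, -729/2240, …
h₀=f+g: left-lcm gives L₀, ord ≤ 3.
h=∫h₀ ⇒ L = L₀·Dx.
L = -27·Dx + 9·Dx^2 - 3·Dx^3 + Dx^4  (order 4).
h: a_k = 0, -5, -3, 3/2, -9/4, -27/8, -27/40, 81/560, -243/2240, …
ICs: h(0) = 0, h′(0) = -5, h′′(0) = -6, h′′′(0) = 9.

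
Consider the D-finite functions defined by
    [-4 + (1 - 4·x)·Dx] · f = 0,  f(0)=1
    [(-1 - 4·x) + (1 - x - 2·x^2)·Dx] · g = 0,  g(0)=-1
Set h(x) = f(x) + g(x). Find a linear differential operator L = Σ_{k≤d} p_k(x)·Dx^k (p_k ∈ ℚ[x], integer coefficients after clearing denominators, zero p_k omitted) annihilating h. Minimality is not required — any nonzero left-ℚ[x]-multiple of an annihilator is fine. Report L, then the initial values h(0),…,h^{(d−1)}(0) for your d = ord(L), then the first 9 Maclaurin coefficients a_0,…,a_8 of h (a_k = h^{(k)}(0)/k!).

f: a_k = 1, 4, 16, 64, 256, 1024, 4096, 16384, 65536, …
g: a_k = -1, -1, -3, -5, -11, -21, -43, -85, -171, …
h₀=f+g: left-lcm gives L₀, ord ≤ 2.
L = (-8 - 144·x + 96·x^2 - 128·x^3) + (26 - 28·x - 120·x^2 + 128·x^3 - 256·x^4)·Dx + (-3 + 19·x - 34·x^2 + 24·x^3 + 16·x^4 - 64·x^5)·Dx^2  (order 2).
h: a_k = 0, 3, 13, 59, 245, 1003, 4053, 16299, 65365, …
ICs: h(0) = 0, h′(0) = 3.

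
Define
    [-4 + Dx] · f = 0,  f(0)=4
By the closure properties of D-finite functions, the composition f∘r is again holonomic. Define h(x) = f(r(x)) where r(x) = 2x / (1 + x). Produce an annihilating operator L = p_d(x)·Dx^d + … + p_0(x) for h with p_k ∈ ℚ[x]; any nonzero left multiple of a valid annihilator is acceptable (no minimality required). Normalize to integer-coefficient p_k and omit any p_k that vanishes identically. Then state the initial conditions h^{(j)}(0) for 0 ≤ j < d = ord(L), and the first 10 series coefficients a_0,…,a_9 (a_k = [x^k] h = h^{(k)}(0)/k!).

f: a_k = 4, 16, 32, 128/3, 128/3, 512/15, 1024/45, 4096/315, 2048/315, 8192/2835, …
h₀=f(r): pull back L_f along r ⇒ L₀.
L = -8 + (1 + 2·x + x^2)·Dx  (order 1).
h: a_k = 4, 32, 96, 352/3, 32/3, -352/5, 736/45, 12896/315, -1504/35, 18016/2835, …
ICs: h(0) = 4.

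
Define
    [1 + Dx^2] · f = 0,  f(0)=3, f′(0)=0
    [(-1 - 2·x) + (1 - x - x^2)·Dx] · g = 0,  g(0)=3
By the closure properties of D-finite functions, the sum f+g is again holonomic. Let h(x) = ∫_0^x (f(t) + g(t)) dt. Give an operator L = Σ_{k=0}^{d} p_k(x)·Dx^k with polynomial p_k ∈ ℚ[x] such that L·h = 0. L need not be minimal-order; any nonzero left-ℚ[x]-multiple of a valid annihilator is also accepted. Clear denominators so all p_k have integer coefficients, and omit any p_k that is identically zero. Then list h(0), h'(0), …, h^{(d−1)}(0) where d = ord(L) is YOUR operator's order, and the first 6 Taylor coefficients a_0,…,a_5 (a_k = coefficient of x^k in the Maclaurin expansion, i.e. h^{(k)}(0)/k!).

f: a_k = 3, 0, -3/2, 0, 1/8, 0, …
g: a_k = 3, 3, 6, 9, 15, 24, …
Sum ⇒ L₀ = lclm(L_f,L_g) in ℚ(x)⟨Dx⟩.
∫: right-multiply L₀ by Dx.
L = (-19 - 48·x - 31·x^2 - 24·x^3 - 5·x^4 - 2·x^5)·Dx + (5 - x - 4·x^2 - 7·x^3 - 6·x^4 - 3·x^5 - x^6)·Dx^2 + (-19 - 48·x - 31·x^2 - 24·x^3 - 5·x^4 - 2·x^5)·Dx^3 + (5 - x - 4·x^2 - 7·x^3 - 6·x^4 - 3·x^5 - x^6)·Dx^4  (order 4).
h: a_k = 0, 6, 3/2, 3/2, 9/4, 121/40, …
ICs: h(0) = 0, h′(0) = 6, h′′(0) = 3, h′′′(0) = 9.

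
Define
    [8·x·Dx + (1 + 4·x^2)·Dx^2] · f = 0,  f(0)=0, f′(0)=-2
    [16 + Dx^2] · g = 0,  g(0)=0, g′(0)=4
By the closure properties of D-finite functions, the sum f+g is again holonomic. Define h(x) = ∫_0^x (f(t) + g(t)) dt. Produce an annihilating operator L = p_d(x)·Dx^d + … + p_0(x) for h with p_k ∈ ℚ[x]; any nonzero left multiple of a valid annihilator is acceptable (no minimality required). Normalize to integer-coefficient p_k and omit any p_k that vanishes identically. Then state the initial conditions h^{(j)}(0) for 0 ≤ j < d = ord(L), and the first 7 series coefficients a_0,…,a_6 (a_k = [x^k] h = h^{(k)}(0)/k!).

f: a_k = 0, -2, 0, 8/3, 0, -32/5, 0, …
g: a_k = 0, 4, 0, -32/3, 0, 128/15, 0, …
Weyl lclm of L_f,L_g ⇒ L₀ (ord ≤ 4).
Integrate: L := L₀·Dx.
L = (-512·x + 5120·x^3 + 4096·x^5)·Dx^2 + (16 + 512·x^2 + 2304·x^4 + 2048·x^6)·Dx^3 + (-32·x + 320·x^3 + 256·x^5)·Dx^4 + (1 + 32·x^2 + 144·x^4 + 128·x^6)·Dx^5  (order 5).
h: a_k = 0, 0, 1, 0, -2, 0, 16/45, …
ICs: h(0) = 0, h′(0) = 0, h′′(0) = 2, h′′′(0) = 0, h′′′′(0) = -48.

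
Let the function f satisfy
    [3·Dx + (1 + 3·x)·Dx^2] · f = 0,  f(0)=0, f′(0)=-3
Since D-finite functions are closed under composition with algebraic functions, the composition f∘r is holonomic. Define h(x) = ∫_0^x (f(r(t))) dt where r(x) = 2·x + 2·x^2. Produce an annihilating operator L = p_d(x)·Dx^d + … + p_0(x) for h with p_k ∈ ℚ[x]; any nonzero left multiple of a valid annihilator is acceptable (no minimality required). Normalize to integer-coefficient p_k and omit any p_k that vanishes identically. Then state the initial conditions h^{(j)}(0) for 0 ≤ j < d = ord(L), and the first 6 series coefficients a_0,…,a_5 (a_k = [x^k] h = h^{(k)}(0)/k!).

f: a_k = 0, -3, 9/2, -9, 81/4, -243/5, …
h₀=f(r): pull back L_f along r ⇒ L₀.
∫: right-multiply L₀ by Dx.
L = (4 + 12·x + 12·x^2)·Dx^2 + (1 + 8·x + 18·x^2 + 12·x^3)·Dx^3  (order 3).
h: a_k = 0, 0, -3, 4, -9, 126/5, …
ICs: h(0) = 0, h′(0) = 0, h′′(0) = -6.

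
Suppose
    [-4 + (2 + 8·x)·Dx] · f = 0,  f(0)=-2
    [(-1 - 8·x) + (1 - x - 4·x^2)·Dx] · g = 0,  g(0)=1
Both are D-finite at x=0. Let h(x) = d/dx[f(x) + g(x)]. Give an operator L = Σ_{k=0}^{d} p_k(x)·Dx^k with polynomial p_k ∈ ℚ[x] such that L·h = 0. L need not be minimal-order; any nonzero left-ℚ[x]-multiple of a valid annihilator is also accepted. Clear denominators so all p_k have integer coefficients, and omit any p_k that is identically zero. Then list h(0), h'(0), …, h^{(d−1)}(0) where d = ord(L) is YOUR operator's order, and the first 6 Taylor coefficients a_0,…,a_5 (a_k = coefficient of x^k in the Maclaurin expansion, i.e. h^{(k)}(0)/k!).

L = (-114 - 780·x - 2688·x^2 - 2688·x^3 - 3840·x^4) + (-21 - 420·x - 2778·x^2 - 7200·x^3 - 10272·x^4 - 11520·x^5)·Dx + (6 + 57·x + 153·x^2 + 4·x^3 - 816·x^4 - 2624·x^5 - 2560·x^6)·Dx^2  (order 2).
h: a_k = -3, 18, 3, 196, 45, 2094, …
ICs: h(0) = -3, h′(0) = 18.

f: a_k = -2, -4, 4, -8, 20, -56, …
g: a_k = 1, 1, 5, 9, 29, 65, …
f+g: L₀ = lclm(L_f,L_g), ord ≤ 1+1.
h₀' ⇒ L via d/dx closure of L₀.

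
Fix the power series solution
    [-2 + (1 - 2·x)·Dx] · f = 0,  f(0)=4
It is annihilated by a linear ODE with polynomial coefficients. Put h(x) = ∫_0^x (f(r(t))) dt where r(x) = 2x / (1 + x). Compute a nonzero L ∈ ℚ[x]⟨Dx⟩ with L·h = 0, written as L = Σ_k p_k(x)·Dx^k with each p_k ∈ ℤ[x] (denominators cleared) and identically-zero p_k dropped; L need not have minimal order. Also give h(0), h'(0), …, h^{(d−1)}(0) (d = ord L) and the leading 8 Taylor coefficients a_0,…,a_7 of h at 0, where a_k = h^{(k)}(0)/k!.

L = 4·Dx + (-1 + 2·x + 3·x^2)·Dx^2  (order 2).
h: a_k = 0, 4, 8, 16, 36, 432/5, 216, 3888/7, …
ICs: h(0) = 0, h′(0) = 4.

f: a_k = 4, 8, 16, 32, 64, 128, 256, 512, …
f∘r: x↦r, Dx↦Dx/r' in L_f ⇒ L₀.
∫: right-multiply L₀ by Dx.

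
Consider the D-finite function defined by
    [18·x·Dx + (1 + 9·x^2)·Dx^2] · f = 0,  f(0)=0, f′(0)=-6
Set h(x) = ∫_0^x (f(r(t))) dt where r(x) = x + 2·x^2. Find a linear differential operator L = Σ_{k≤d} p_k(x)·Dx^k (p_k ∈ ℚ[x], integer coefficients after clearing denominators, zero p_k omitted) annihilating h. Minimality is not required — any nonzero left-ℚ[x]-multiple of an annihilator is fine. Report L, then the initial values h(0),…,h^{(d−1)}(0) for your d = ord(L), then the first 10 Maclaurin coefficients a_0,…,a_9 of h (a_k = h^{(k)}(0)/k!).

L = (-4 + 18·x + 144·x^2 + 432·x^3 + 432·x^4)·Dx^2 + (1 + 4·x + 9·x^2 + 72·x^3 + 180·x^4 + 144·x^5)·Dx^3  (order 3).
h: a_k = 0, 0, -3, -4, 9/2, 108/5, 99/5, -828/7, -11421/28, 108, …
ICs: h(0) = 0, h′(0) = 0, h′′(0) = -6.

f: a_k = 0, -6, 0, 18, 0, -486/5, 0, 4374/7, 0, -4374, …
Change of var in L_f (x↦r) gives L₀.
h=∫₀ˣh₀: take L = L₀·Dx.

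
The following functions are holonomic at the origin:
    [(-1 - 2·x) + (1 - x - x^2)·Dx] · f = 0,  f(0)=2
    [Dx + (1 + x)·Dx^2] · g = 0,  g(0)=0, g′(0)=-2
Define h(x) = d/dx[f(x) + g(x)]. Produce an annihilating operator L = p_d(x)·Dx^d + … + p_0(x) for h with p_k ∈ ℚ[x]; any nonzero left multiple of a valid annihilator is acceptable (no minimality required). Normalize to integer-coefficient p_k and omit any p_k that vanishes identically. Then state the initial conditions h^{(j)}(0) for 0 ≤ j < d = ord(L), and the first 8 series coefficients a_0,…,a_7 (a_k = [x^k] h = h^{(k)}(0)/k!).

L = (26 + 70·x + 76·x^2 + 36·x^3 + 12·x^4) + (16 + 84·x + 160·x^2 + 144·x^3 + 74·x^4 + 20·x^5)·Dx + (-5 - 11·x + x^2 + 23·x^3 + 29·x^4 + 17·x^5 + 4·x^6)·Dx^2  (order 2).
h: a_k = 0, 10, 16, 42, 78, 158, 292, 546, …
ICs: h(0) = 0, h′(0) = 10.

f: a_k = 2, 2, 4, 6, 10, 16, 26, 42, …
g: a_k = 0, -2, 1, -2/3, 1/2, -2/5, 1/3, -2/7, …
f+g: L₀ = lclm(L_f,L_g), ord ≤ 1+2.
h₀' ⇒ L via d/dx closure of L₀.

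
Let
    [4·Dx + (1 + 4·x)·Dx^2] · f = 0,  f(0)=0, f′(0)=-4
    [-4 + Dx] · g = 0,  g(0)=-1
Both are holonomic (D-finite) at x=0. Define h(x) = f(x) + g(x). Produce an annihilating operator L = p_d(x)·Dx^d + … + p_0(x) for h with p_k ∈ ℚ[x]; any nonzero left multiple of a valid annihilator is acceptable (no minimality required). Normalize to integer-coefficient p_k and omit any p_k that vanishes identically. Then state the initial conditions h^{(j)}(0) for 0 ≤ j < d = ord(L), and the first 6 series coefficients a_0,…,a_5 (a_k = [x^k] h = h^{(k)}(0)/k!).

f: a_k = 0, -4, 8, -64/3, 64, -1024/5, …
g: a_k = -1, -4, -8, -32/3, -32/3, -128/15, …
f+g: L₀ = lclm(L_f,L_g), ord ≤ 2+1.
L = (-24 - 32·x)·Dx + (2 - 16·x - 32·x^2)·Dx^2 + (1 + 6·x + 8·x^2)·Dx^3  (order 3).
h: a_k = -1, -8, 0, -32, 160/3, -640/3, …
ICs: h(0) = -1, h′(0) = -8, h′′(0) = 0.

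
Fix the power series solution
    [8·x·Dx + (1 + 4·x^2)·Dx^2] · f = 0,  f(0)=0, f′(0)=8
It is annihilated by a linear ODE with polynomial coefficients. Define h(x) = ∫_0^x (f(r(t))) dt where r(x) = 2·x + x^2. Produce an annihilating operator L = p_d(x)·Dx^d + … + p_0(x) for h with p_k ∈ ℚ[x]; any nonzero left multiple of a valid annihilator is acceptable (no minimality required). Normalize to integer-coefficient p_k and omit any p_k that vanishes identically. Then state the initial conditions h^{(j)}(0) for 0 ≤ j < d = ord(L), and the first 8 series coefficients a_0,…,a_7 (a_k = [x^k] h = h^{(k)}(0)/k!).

L = (-1 + 32·x + 64·x^2 + 48·x^3 + 12·x^4)·Dx^2 + (1 + x + 16·x^2 + 32·x^3 + 20·x^4 + 4·x^5)·Dx^3  (order 3).
h: a_k = 0, 0, 8, 8/3, -64/3, -128/5, 1888/15, 6112/21, …
ICs: h(0) = 0, h′(0) = 0, h′′(0) = 16.

f: a_k = 0, 8, 0, -32/3, 0, 128/5, 0, -512/7, …
Change of var in L_f (x↦r) gives L₀.
h=∫₀ˣh₀: take L = L₀·Dx.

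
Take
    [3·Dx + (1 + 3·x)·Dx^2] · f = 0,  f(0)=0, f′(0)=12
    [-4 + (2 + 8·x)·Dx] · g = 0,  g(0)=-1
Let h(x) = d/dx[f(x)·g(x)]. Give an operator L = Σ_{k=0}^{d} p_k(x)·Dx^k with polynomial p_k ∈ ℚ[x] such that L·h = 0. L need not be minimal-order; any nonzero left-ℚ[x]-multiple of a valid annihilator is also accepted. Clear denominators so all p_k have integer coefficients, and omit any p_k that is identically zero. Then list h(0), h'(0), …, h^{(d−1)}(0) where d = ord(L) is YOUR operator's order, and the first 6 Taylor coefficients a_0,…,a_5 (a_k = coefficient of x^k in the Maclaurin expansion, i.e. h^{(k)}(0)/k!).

f: a_k = 0, 12, -18, 36, -81, 972/5, …
g: a_k = -1, -2, 2, -4, 10, -28, …
L₀ := L_f ⊗_s L_g (sym. prod.), ord ≤ 2.
h=h₀': d/dx-closure on L₀ ⇒ L.
L = (4 + 24·x + 24·x^2) + (8 + 74·x + 216·x^2 + 192·x^3)·Dx + (1 + 13·x + 62·x^2 + 128·x^3 + 96·x^4)·Dx^2  (order 2).
h: a_k = -12, -12, 72, -300, 1158, -21744/5, …
ICs: h(0) = -12, h′(0) = -12.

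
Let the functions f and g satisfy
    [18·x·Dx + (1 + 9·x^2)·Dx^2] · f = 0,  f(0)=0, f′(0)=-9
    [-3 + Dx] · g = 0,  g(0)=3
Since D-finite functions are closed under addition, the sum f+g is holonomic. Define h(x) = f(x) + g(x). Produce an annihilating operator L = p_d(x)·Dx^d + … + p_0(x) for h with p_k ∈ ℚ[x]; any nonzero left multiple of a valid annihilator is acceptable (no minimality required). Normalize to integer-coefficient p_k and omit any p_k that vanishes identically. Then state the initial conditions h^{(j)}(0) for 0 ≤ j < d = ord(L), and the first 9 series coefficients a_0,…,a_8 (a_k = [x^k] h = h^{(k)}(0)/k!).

L = (18 - 108·x - 162·x^2)·Dx + (-9 + 27·x + 27·x^2 - 81·x^3)·Dx^2 + (1 + 3·x + 9·x^2 + 27·x^3)·Dx^3  (order 3).
h: a_k = 3, 0, 27/2, 81/2, 81/8, -5589/40, 243/80, 75087/80, 2187/4480, …
ICs: h(0) = 3, h′(0) = 0, h′′(0) = 27.

f: a_k = 0, -9, 0, 27, 0, -729/5, 0, 6561/7, 0, …
g: a_k = 3, 9, 27/2, 27/2, 81/8, 243/40, 243/80, 729/560, 2187/4480, …
f+g: L₀ = lclm(L_f,L_g), ord ≤ 2+1.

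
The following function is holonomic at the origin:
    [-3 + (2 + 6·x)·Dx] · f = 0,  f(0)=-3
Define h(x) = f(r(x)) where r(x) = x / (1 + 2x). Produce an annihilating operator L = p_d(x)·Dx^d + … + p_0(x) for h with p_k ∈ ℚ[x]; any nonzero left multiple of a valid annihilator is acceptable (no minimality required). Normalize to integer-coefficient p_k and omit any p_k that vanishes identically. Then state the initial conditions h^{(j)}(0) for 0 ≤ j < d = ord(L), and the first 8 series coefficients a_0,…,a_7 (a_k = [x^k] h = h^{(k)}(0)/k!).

f: a_k = -3, -9/2, 27/8, -81/16, 1215/128, -5103/256, 45927/1024, -216513/2048, …
f∘r: x↦r, Dx↦Dx/r' in L_f ⇒ L₀.
L = -3 + (2 + 14·x + 20·x^2)·Dx  (order 1).
h: a_k = -3, -9/2, 99/8, -585/16, 14895/128, -101727/256, 1477503/1024, -11283849/2048, …
ICs: h(0) = -3.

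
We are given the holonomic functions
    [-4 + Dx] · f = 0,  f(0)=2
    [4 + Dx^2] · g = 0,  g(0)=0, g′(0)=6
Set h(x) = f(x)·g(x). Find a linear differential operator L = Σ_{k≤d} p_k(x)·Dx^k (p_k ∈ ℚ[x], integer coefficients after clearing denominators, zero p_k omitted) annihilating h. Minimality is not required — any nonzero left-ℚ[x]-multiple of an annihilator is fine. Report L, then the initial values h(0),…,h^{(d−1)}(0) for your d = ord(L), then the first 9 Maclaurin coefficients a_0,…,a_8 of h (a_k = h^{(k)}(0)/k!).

L = 20 - 8·Dx + Dx^2  (order 2).
h: a_k = 0, 12, 48, 88, 96, 328/5, 352/15, -464/105, -64/5, …
ICs: h(0) = 0, h′(0) = 12.

f: a_k = 2, 8, 16, 64/3, 64/3, 256/15, 512/45, 2048/315, 1024/315, …
g: a_k = 0, 6, 0, -4, 0, 4/5, 0, -8/105, 0, …
f·g: L₀ = L_f ⊗_s L_g, ord ≤ 1·2.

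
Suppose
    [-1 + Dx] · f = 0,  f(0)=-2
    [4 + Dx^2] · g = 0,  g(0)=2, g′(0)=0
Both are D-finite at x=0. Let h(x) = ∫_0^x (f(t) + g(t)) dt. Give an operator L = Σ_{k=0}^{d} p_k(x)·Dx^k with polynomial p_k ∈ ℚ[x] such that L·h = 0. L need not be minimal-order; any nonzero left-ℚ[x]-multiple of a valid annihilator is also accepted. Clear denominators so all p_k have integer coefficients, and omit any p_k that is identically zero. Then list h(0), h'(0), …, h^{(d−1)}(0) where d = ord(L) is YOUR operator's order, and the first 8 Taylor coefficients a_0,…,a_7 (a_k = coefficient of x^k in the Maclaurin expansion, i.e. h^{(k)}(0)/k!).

f: a_k = -2, -2, -1, -1/3, -1/12, -1/60, -1/360, -1/2520, …
g: a_k = 2, 0, -4, 0, 4/3, 0, -8/45, 0, …
h₀=f+g: left-lcm gives L₀, ord ≤ 3.
Integrate: L := L₀·Dx.
L = -4·Dx + 4·Dx^2 - Dx^3 + Dx^4  (order 4).
h: a_k = 0, 0, -1, -5/3, -1/12, 1/4, -1/360, -13/504, …
ICs: h(0) = 0, h′(0) = 0, h′′(0) = -2, h′′′(0) = -10.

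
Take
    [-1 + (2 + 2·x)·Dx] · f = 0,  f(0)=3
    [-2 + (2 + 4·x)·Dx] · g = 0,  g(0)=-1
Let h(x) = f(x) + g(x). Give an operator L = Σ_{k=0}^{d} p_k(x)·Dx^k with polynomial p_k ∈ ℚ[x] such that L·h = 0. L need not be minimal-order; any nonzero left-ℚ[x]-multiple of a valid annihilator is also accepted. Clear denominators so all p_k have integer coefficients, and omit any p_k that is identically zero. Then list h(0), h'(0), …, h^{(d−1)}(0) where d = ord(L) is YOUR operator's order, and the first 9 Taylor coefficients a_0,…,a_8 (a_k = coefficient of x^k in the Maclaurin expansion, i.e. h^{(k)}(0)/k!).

f: a_k = 3, 3/2, -3/8, 3/16, -15/128, 21/256, -63/1024, 99/2048, -1287/32768, …
g: a_k = -1, -1, 1/2, -1/2, 5/8, -7/8, 21/16, -33/16, 429/128, …
f+g: L₀ = lclm(L_f,L_g), ord ≤ 1+1.
L = -1 + (3 + 4·x)·Dx + (2 + 6·x + 4·x^2)·Dx^2  (order 2).
h: a_k = 2, 1/2, 1/8, -5/16, 65/128, -203/256, 1281/1024, -4125/2048, 108537/32768, …
ICs: h(0) = 2, h′(0) = 1/2.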